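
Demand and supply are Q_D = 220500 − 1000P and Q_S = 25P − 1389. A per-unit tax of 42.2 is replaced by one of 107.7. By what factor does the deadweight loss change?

In inverse form: demand P = 220.5 − 0.001Q, supply P = 55.56 + 0.04Q.
Competitive equilibrium: 220.5 − 0.001Q = 55.56 + 0.04Q → Q* = 4022.9268, P* = 216.4771.
For a per-unit tax t: ΔQ = t/0.041, so DWL = ½·t·(t/0.041) = t²/0.082.
At t = 42.2: DWL = 21717.561. At t = 107.7: DWL = 141454.756.
Ratio = (107.7/42.2)² = 6.513.

6.513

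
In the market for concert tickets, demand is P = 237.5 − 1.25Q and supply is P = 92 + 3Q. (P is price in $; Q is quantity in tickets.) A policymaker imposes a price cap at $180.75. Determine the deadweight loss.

Competitive equilibrium: 237.5 − 1.25Q = 92 + 3Q → Q* = 34.2353, P* = 194.7059.
At the ceiling P = 180.75, quantity supplied = (180.75 − 92)/3 = 29.5833.
Willingness to pay at Q' = 29.5833: 237.5 − 1.25·29.5833 = 200.5209.
ΔQ = 34.2353 − 29.5833 = 4.652; wedge = 200.5209 − 180.75 = 19.7709.
DWL = ½ × 4.652 × 19.7709 = $45.99.

$45.99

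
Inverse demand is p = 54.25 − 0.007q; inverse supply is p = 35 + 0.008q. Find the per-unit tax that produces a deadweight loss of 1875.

Competitive equilibrium: 54.25 − 0.007q = 35 + 0.008q → q* = 1283.3333, p* = 45.2667.
A tax t gives Δq = t/0.015 and wedge t, so DWL = t²/0.03.
t²/0.03 = 1875 → t² = 56.25 → t = 7.5.

7.5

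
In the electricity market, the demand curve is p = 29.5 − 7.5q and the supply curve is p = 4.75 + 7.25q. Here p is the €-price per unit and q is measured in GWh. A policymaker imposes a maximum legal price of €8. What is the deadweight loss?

Competitive equilibrium: 29.5 − 7.5q = 4.75 + 7.25q → q* = 1.678, p* = 16.9153.
At the ceiling p = 8, quantity supplied = (8 − 4.75)/7.25 = 0.4483.
Willingness to pay at q' = 0.4483: 29.5 − 7.5·0.4483 = 26.1378.
Δq = 1.678 − 0.4483 = 1.2297; wedge = 26.1378 − 8 = 18.1378.
Welfare loss = ½ × 1.2297 × 18.1378 = €11.15.

€11.15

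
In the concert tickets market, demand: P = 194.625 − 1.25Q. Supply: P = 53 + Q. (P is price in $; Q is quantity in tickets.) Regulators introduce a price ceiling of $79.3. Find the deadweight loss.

$1510.67

Competitive equilibrium: 194.625 − 1.25Q = 53 + Q → Q* = 62.9444, P* = 115.9444.
At the ceiling P = 79.3, quantity supplied = (79.3 − 53)/1 = 26.3.
Willingness to pay at Q' = 26.3: 194.625 − 1.25·26.3 = 161.75.
ΔQ = 62.9444 − 26.3 = 36.6444; wedge = 161.75 − 79.3 = 82.45.
DWL = ½ × 36.6444 × 82.45 = $1510.67.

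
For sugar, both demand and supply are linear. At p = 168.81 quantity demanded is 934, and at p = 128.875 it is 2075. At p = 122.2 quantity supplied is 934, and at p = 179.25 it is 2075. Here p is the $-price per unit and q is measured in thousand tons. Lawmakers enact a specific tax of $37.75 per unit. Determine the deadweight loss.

$8382.72 thousand

Demand slope = (128.875 − 168.81)/(2075 − 934) = −0.035, so p = 201.5 − 0.035q.
Supply slope = (179.25 − 122.2)/(2075 − 934) = 0.05, so p = 75.5 + 0.05q.
Competitive equilibrium: 201.5 − 0.035q = 75.5 + 0.05q → q* = 1482.3529, p* = 149.6176.
With the tax, the buyer price exceeds the seller price by 37.75: (201.5 − 0.035q) − (75.5 + 0.05q) = 37.75 → q' = 1038.2353.
Δq = 1482.3529 − 1038.2353 = 444.1176; the wedge equals the tax, 37.75.
Welfare loss = ½ × 444.1176 × 37.75 = $8382.72 thousand.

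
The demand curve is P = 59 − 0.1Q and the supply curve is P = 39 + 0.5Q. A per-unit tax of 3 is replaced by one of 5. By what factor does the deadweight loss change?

2.778

Competitive equilibrium: 59 − 0.1Q = 39 + 0.5Q → Q* = 33.3333, P* = 55.6667.
For a per-unit tax t: ΔQ = t/0.6, so DWL = ½·t·(t/0.6) = t²/1.2.
At t = 3: DWL = 7.5. At t = 5: DWL = 20.833.
Ratio = (5/3)² = 2.778.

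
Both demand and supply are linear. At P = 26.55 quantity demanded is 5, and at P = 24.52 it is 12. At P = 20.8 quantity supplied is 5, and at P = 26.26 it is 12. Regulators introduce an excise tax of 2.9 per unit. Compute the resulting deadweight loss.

Demand slope = (24.52 − 26.55)/(12 − 5) = −0.29, so P = 28 − 0.29Q.
Supply slope = (26.26 − 20.8)/(12 − 5) = 0.78, so P = 16.9 + 0.78Q.
Competitive equilibrium: 28 − 0.29Q = 16.9 + 0.78Q → Q* = 10.3738, P* = 24.9916.
With the tax, the buyer price exceeds the seller price by 2.9: (28 − 0.29Q) − (16.9 + 0.78Q) = 2.9 → Q' = 7.6636.
ΔQ = 10.3738 − 7.6636 = 2.7102; the wedge equals the tax, 2.9.
The triangle = ½ × 2.7102 × 2.9 = 3.93.

3.93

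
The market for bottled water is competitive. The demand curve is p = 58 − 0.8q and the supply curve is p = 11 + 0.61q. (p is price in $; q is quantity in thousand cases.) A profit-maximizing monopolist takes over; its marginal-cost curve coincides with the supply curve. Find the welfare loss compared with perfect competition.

$102.65 thousand

Competitive equilibrium: 58 − 0.8q = 11 + 0.61q → q* = 33.33333, p* = 31.33333.
Marginal revenue: MR = 58 − 1.6q. Set MR = MC: 58 − 1.6q = 11 + 0.61q → q_m = 21.26697.
Price p_m = 58 − 0.8·21.26697 = 40.98642; MC(q_m) = 11 + 0.61·21.26697 = 23.97285.
Competitive q* = 33.33333, so Δq = 12.06636; wedge = 40.98642 − 23.97285 = 17.01357.
The triangle = ½ × 12.06636 × 17.01357 = $102.65 thousand.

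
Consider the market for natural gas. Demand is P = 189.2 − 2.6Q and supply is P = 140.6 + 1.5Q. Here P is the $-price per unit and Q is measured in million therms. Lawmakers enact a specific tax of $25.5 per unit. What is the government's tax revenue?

Competitive equilibrium: 189.2 − 2.6Q = 140.6 + 1.5Q → Q* = 11.8537, P* = 158.3805.
With the tax, the buyer price exceeds the seller price by 25.5: (189.2 − 2.6Q) − (140.6 + 1.5Q) = 25.5 → Q' = 5.6341.
Tax revenue = 25.5 × 5.6341 = $143.67 million.

$143.67 million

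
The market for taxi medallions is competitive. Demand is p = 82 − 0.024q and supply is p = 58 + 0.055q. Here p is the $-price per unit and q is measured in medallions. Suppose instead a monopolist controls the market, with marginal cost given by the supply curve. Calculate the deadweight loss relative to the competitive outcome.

$197.93

Competitive equilibrium: 82 − 0.024q = 58 + 0.055q → q* = 303.7975, p* = 74.7089.
Marginal revenue: MR = 82 − 0.048q. Set MR = MC: 82 − 0.048q = 58 + 0.055q → q_m = 233.0097.
Price p_m = 82 − 0.024·233.0097 = 76.4078; MC(q_m) = 58 + 0.055·233.0097 = 70.8155.
Competitive q* = 303.7975, so Δq = 70.7878; wedge = 76.4078 − 70.8155 = 5.5923.
The triangle = ½ × 70.7878 × 5.5923 = $197.93.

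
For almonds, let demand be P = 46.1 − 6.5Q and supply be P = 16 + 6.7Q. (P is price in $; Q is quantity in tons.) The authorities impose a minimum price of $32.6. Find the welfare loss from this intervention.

Competitive equilibrium: 46.1 − 6.5Q = 16 + 6.7Q → Q* = 2.2803, P* = 31.278.
At the floor P = 32.6, quantity demanded = (46.1 − 32.6)/6.5 = 2.0769.
Sellers' marginal cost at Q' = 2.0769: 16 + 6.7·2.0769 = 29.9152.
ΔQ = 2.2803 − 2.0769 = 0.2034; wedge = 32.6 − 29.9152 = 2.6848.
Welfare loss = ½ × 0.2034 × 2.6848 = $0.27.

$0.27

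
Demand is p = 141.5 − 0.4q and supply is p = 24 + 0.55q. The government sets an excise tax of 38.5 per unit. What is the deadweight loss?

780.13

Competitive equilibrium: 141.5 − 0.4q = 24 + 0.55q → q* = 123.6842, p* = 92.0263.
With the tax, the buyer price exceeds the seller price by 38.5: (141.5 − 0.4q) − (24 + 0.55q) = 38.5 → q' = 83.1579.
Δq = 123.6842 − 83.1579 = 40.5263; the wedge equals the tax, 38.5.
Deadweight loss = ½ × 40.5263 × 38.5 = 780.13.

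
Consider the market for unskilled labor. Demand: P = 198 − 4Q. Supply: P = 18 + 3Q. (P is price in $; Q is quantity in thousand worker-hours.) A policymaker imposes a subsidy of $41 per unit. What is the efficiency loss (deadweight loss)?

$120.07 thousand

Competitive equilibrium: 198 − 4Q = 18 + 3Q → Q* = 25.7143, P* = 95.1429.
The subsidy lowers effective supply by 41: P = 3Q − 23.
New quantity: 198 − 4Q = 3Q − 23 → Q' = 31.5714.
Overproduction ΔQ = 31.5714 − 25.7143 = 5.8571; wedge = subsidy = 41.
Deadweight loss = ½ × 5.8571 × 41 = $120.07 thousand.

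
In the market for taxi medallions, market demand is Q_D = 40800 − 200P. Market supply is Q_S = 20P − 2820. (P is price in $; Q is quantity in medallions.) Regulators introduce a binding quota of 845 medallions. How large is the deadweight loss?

In inverse form: demand P = 204 − 0.005Q, supply P = 141 + 0.05Q.
Competitive equilibrium: 204 − 0.005Q = 141 + 0.05Q → Q* = 1145.4545, P* = 198.2727.
At Q = 845: demand price = 204 − 0.005·845 = 199.775; supply price = 141 + 0.05·845 = 183.25.
ΔQ = 1145.4545 − 845 = 300.4545; wedge = 199.775 − 183.25 = 16.525.
Welfare loss = ½ × 300.4545 × 16.525 = $2482.51.

$2482.51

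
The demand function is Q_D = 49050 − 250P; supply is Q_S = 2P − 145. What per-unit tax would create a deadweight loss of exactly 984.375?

31.5

In inverse form: demand P = 196.2 − 0.004Q, supply P = 72.5 + 0.5Q.
Competitive equilibrium: 196.2 − 0.004Q = 72.5 + 0.5Q → Q* = 245.4365, P* = 195.2183.
A tax t gives ΔQ = t/0.504 and wedge t, so DWL = t²/1.008.
t²/1.008 = 984.375 → t² = 992.25 → t = 31.5.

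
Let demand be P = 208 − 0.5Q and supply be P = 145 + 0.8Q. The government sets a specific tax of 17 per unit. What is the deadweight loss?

Competitive equilibrium: 208 − 0.5Q = 145 + 0.8Q → Q* = 48.4615, P* = 183.7692.
With the tax, the buyer price exceeds the seller price by 17: (208 − 0.5Q) − (145 + 0.8Q) = 17 → Q' = 35.3846.
ΔQ = 48.4615 − 35.3846 = 13.0769; the wedge equals the tax, 17.
The triangle = ½ × 13.0769 × 17 = 111.15.

111.15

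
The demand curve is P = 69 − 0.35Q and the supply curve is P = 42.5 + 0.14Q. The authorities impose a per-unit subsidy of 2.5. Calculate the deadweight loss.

6.38

Competitive equilibrium: 69 − 0.35Q = 42.5 + 0.14Q → Q* = 54.0816, P* = 50.0714.
The subsidy lowers effective supply by 2.5: P = 40 + 0.14Q.
New quantity: 69 − 0.35Q = 40 + 0.14Q → Q' = 59.1837.
Overproduction ΔQ = 59.1837 − 54.0816 = 5.1021; wedge = subsidy = 2.5.
The triangle = ½ × 5.1021 × 2.5 = 6.38.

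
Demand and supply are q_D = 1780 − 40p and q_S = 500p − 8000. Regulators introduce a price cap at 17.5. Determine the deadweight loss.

In inverse form: demand p = 44.5 − 0.025q, supply p = 16 + 0.002q.
Competitive equilibrium: 44.5 − 0.025q = 16 + 0.002q → q* = 1055.5556, p* = 18.1111.
At the ceiling p = 17.5, quantity supplied = (17.5 − 16)/0.002 = 750.
Willingness to pay at q' = 750: 44.5 − 0.025·750 = 25.75.
Δq = 1055.5556 − 750 = 305.5556; wedge = 25.75 − 17.5 = 8.25.
The triangle = ½ × 305.5556 × 8.25 = 1260.42.

1260.42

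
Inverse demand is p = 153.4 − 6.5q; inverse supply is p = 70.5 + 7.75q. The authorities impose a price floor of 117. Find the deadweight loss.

0.34

Competitive equilibrium: 153.4 − 6.5q = 70.5 + 7.75q → q* = 5.8175, p* = 115.586.
At the floor p = 117, quantity demanded = (153.4 − 117)/6.5 = 5.6.
Sellers' marginal cost at q' = 5.6: 70.5 + 7.75·5.6 = 113.9.
Δq = 5.8175 − 5.6 = 0.2175; wedge = 117 − 113.9 = 3.1.
Deadweight loss = ½ × 0.2175 × 3.1 = 0.34.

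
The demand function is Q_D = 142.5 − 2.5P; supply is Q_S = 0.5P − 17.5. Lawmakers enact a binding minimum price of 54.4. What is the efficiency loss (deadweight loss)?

8.53

In inverse form: demand P = 57 − 0.4Q, supply P = 35 + 2Q.
Competitive equilibrium: 57 − 0.4Q = 35 + 2Q → Q* = 9.1667, P* = 53.3333.
At the floor P = 54.4, quantity demanded = (57 − 54.4)/0.4 = 6.5.
Sellers' marginal cost at Q' = 6.5: 35 + 2·6.5 = 48.
ΔQ = 9.1667 − 6.5 = 2.6667; wedge = 54.4 − 48 = 6.4.
The triangle = ½ × 2.6667 × 6.4 = 8.53.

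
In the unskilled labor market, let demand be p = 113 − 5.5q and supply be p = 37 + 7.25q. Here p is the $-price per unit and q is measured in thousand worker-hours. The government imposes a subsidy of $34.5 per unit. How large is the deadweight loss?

$46.68 thousand

Competitive equilibrium: 113 − 5.5q = 37 + 7.25q → q* = 5.9608, p* = 80.2157.
The subsidy lowers effective supply by 34.5: p = 2.5 + 7.25q.
New quantity: 113 − 5.5q = 2.5 + 7.25q → q' = 8.6667.
Overproduction Δq = 8.6667 − 5.9608 = 2.7059; wedge = subsidy = 34.5.
The triangle = ½ × 2.7059 × 34.5 = $46.68 thousand.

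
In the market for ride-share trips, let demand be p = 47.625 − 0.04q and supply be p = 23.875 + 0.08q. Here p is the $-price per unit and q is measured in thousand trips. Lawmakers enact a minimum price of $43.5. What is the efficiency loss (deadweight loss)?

$539.13 thousand

Competitive equilibrium: 47.625 − 0.04q = 23.875 + 0.08q → q* = 197.9167, p* = 39.7083.
At the floor p = 43.5, quantity demanded = (47.625 − 43.5)/0.04 = 103.125.
Sellers' marginal cost at q' = 103.125: 23.875 + 0.08·103.125 = 32.125.
Δq = 197.9167 − 103.125 = 94.7917; wedge = 43.5 − 32.125 = 11.375.
The triangle = ½ × 94.7917 × 11.375 = $539.13 thousand.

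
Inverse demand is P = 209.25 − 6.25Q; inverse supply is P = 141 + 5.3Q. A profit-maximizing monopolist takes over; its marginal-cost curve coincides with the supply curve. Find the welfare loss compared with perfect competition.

Competitive equilibrium: 209.25 − 6.25Q = 141 + 5.3Q → Q* = 5.9091, P* = 172.3182.
Marginal revenue: MR = 209.25 − 12.5Q. Set MR = MC: 209.25 − 12.5Q = 141 + 5.3Q → Q_m = 3.8343.
Price P_m = 209.25 − 6.25·3.8343 = 185.2856; MC(Q_m) = 141 + 5.3·3.8343 = 161.3218.
Competitive Q* = 5.9091, so ΔQ = 2.0748; wedge = 185.2856 − 161.3218 = 23.9638.
Welfare loss = ½ × 2.0748 × 23.9638 = 24.86.

24.86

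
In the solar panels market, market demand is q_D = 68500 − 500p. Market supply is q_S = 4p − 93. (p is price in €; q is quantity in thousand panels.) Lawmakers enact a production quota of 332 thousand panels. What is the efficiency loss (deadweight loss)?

In inverse form: demand p = 137 − 0.002q, supply p = 23.25 + 0.25q.
Competitive equilibrium: 137 − 0.002q = 23.25 + 0.25q → q* = 451.3889, p* = 136.0972.
At q = 332: demand price = 137 − 0.002·332 = 136.336; supply price = 23.25 + 0.25·332 = 106.25.
Δq = 451.3889 − 332 = 119.3889; wedge = 136.336 − 106.25 = 30.086.
Deadweight loss = ½ × 119.3889 × 30.086 = €1795.97 thousand.

€1795.97 thousand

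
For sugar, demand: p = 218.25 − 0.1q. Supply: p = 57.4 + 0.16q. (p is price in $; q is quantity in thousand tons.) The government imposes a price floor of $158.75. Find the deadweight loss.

$72.74 thousand

Competitive equilibrium: 218.25 − 0.1q = 57.4 + 0.16q → q* = 618.6538, p* = 156.3846.
At the floor p = 158.75, quantity demanded = (218.25 − 158.75)/0.1 = 595.
Sellers' marginal cost at q' = 595: 57.4 + 0.16·595 = 152.6.
Δq = 618.6538 − 595 = 23.6538; wedge = 158.75 − 152.6 = 6.15.
DWL = ½ × 23.6538 × 6.15 = $72.74 thousand.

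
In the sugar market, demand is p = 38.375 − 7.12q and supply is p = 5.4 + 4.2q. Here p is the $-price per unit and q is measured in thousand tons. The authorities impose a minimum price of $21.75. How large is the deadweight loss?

$1.89 thousand

Competitive equilibrium: 38.375 − 7.12q = 5.4 + 4.2q → q* = 2.913, p* = 17.6345.
At the floor p = 21.75, quantity demanded = (38.375 − 21.75)/7.12 = 2.335.
Sellers' marginal cost at q' = 2.335: 5.4 + 4.2·2.335 = 15.207.
Δq = 2.913 − 2.335 = 0.578; wedge = 21.75 − 15.207 = 6.543.
DWL = ½ × 0.578 × 6.543 = $1.89 thousand.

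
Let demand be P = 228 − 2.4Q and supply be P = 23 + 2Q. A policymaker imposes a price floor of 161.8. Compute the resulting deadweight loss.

794.83

Competitive equilibrium: 228 − 2.4Q = 23 + 2Q → Q* = 46.59091, P* = 116.18182.
At the floor P = 161.8, quantity demanded = (228 − 161.8)/2.4 = 27.58333.
Sellers' marginal cost at Q' = 27.58333: 23 + 2·27.58333 = 78.16666.
ΔQ = 46.59091 − 27.58333 = 19.00758; wedge = 161.8 − 78.16666 = 83.63334.
The triangle = ½ × 19.00758 × 83.63334 = 794.83.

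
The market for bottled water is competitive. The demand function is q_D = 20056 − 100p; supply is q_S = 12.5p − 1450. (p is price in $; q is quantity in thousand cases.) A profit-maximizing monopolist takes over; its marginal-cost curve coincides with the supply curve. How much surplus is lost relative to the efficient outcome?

In inverse form: demand p = 200.56 − 0.01q, supply p = 116 + 0.08q.
Competitive equilibrium: 200.56 − 0.01q = 116 + 0.08q → q* = 939.5556, p* = 191.1644.
Marginal revenue: MR = 200.56 − 0.02q. Set MR = MC: 200.56 − 0.02q = 116 + 0.08q → q_m = 845.6.
Price p_m = 200.56 − 0.01·845.6 = 192.104; MC(q_m) = 116 + 0.08·845.6 = 183.648.
Competitive q* = 939.5556, so Δq = 93.9556; wedge = 192.104 − 183.648 = 8.456.
Welfare loss = ½ × 93.9556 × 8.456 = $397.24 thousand.

$397.24 thousand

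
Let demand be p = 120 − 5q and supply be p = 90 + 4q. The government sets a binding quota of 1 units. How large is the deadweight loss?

Competitive equilibrium: 120 − 5q = 90 + 4q → q* = 3.3333, p* = 103.3333.
At q = 1: demand price = 120 − 5·1 = 115; supply price = 90 + 4·1 = 94.
Δq = 3.3333 − 1 = 2.3333; wedge = 115 − 94 = 21.
Welfare loss = ½ × 2.3333 × 21 = 24.50.

24.50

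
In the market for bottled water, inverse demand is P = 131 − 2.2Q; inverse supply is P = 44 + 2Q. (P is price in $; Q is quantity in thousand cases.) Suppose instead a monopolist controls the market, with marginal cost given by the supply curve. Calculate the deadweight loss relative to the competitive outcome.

Competitive equilibrium: 131 − 2.2Q = 44 + 2Q → Q* = 20.7143, P* = 85.4286.
Marginal revenue: MR = 131 − 4.4Q. Set MR = MC: 131 − 4.4Q = 44 + 2Q → Q_m = 13.5938.
Price P_m = 131 − 2.2·13.5938 = 101.0936; MC(Q_m) = 44 + 2·13.5938 = 71.1876.
Competitive Q* = 20.7143, so ΔQ = 7.1205; wedge = 101.0936 − 71.1876 = 29.906.
DWL = ½ × 7.1205 × 29.906 = $106.47 thousand.

$106.47 thousand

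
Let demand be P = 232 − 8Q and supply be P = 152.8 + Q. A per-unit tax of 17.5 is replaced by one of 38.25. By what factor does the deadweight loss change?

Competitive equilibrium: 232 − 8Q = 152.8 + Q → Q* = 8.8, P* = 161.6.
For a per-unit tax t: ΔQ = t/9, so DWL = ½·t·(t/9) = t²/18.
At t = 17.5: DWL = 17.014. At t = 38.25: DWL = 81.281.
Ratio = (38.25/17.5)² = 4.777.

4.777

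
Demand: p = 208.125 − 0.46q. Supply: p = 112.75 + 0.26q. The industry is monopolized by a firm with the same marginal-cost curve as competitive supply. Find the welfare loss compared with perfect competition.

959.97

Competitive equilibrium: 208.125 − 0.46q = 112.75 + 0.26q → q* = 132.4653, p* = 147.191.
Marginal revenue: MR = 208.125 − 0.92q. Set MR = MC: 208.125 − 0.92q = 112.75 + 0.26q → q_m = 80.8263.
Price p_m = 208.125 − 0.46·80.8263 = 170.9449; MC(q_m) = 112.75 + 0.26·80.8263 = 133.7648.
Competitive q* = 132.4653, so Δq = 51.639; wedge = 170.9449 − 133.7648 = 37.1801.
The triangle = ½ × 51.639 × 37.1801 = 959.97.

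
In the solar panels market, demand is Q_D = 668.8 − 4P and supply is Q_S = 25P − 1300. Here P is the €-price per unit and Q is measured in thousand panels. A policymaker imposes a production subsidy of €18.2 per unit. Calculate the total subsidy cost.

€8372 thousand

In inverse form: demand P = 167.2 − 0.25Q, supply P = 52 + 0.04Q.
Competitive equilibrium: 167.2 − 0.25Q = 52 + 0.04Q → Q* = 397.2414, P* = 67.8897.
The subsidy lowers effective supply by 18.2: P = 33.8 + 0.04Q.
New quantity: 167.2 − 0.25Q = 33.8 + 0.04Q → Q' = 460.
Total subsidy cost = 18.2 × 460 = €8372 thousand.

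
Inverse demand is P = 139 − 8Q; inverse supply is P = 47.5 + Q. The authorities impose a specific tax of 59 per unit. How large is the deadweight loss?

193.39

Competitive equilibrium: 139 − 8Q = 47.5 + Q → Q* = 10.1667, P* = 57.6667.
With the tax, the buyer price exceeds the seller price by 59: (139 − 8Q) − (47.5 + Q) = 59 → Q' = 3.6111.
ΔQ = 10.1667 − 3.6111 = 6.5556; the wedge equals the tax, 59.
DWL = ½ × 6.5556 × 59 = 193.39.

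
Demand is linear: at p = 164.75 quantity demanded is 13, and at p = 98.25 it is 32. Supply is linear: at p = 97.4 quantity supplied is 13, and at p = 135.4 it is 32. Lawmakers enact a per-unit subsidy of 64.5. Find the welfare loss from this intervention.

Demand slope = (98.25 − 164.75)/(32 − 13) = −3.5, so p = 210.25 − 3.5q.
Supply slope = (135.4 − 97.4)/(32 − 13) = 2, so p = 71.4 + 2q.
Competitive equilibrium: 210.25 − 3.5q = 71.4 + 2q → q* = 25.2455, p* = 121.8909.
The subsidy lowers effective supply by 64.5: p = 6.9 + 2q.
New quantity: 210.25 − 3.5q = 6.9 + 2q → q' = 36.9727.
Overproduction Δq = 36.9727 − 25.2455 = 11.7272; wedge = subsidy = 64.5.
The triangle = ½ × 11.7272 × 64.5 = 378.20.

378.20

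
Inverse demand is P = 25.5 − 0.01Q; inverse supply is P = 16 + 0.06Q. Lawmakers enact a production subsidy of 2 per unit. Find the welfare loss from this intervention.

28.57

Competitive equilibrium: 25.5 − 0.01Q = 16 + 0.06Q → Q* = 135.7143, P* = 24.1429.
The subsidy lowers effective supply by 2: P = 14 + 0.06Q.
New quantity: 25.5 − 0.01Q = 14 + 0.06Q → Q' = 164.2857.
Overproduction ΔQ = 164.2857 − 135.7143 = 28.5714; wedge = subsidy = 2.
DWL = ½ × 28.5714 × 2 = 28.57.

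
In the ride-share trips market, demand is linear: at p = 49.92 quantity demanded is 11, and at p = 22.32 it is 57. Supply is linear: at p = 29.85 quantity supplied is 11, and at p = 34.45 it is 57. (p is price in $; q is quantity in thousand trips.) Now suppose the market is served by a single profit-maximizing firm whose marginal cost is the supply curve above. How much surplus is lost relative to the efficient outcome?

Demand slope = (22.32 − 49.92)/(57 − 11) = −0.6, so p = 56.52 − 0.6q.
Supply slope = (34.45 − 29.85)/(57 − 11) = 0.1, so p = 28.75 + 0.1q.
Competitive equilibrium: 56.52 − 0.6q = 28.75 + 0.1q → q* = 39.6714, p* = 32.7171.
Marginal revenue: MR = 56.52 − 1.2q. Set MR = MC: 56.52 − 1.2q = 28.75 + 0.1q → q_m = 21.3615.
Price p_m = 56.52 − 0.6·21.3615 = 43.7031; MC(q_m) = 28.75 + 0.1·21.3615 = 30.8862.
Competitive q* = 39.6714, so Δq = 18.3099; wedge = 43.7031 − 30.8862 = 12.8169.
Deadweight loss = ½ × 18.3099 × 12.8169 = $117.34 thousand.

$117.34 thousand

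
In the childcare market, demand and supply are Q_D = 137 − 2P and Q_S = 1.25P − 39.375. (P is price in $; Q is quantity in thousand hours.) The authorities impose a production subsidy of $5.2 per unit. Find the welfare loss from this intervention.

$10.40 thousand

In inverse form: demand P = 68.5 − 0.5Q, supply P = 31.5 + 0.8Q.
Competitive equilibrium: 68.5 − 0.5Q = 31.5 + 0.8Q → Q* = 28.4615, P* = 54.2692.
The subsidy lowers effective supply by 5.2: P = 26.3 + 0.8Q.
New quantity: 68.5 − 0.5Q = 26.3 + 0.8Q → Q' = 32.4615.
Overproduction ΔQ = 32.4615 − 28.4615 = 4; wedge = subsidy = 5.2.
Welfare loss = ½ × 4 × 5.2 = $10.40 thousand.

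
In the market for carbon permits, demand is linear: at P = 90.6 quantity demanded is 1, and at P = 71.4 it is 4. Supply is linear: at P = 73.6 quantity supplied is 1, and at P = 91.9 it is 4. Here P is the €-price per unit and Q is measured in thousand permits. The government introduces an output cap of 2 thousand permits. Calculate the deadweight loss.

Demand slope = (71.4 − 90.6)/(4 − 1) = −6.4, so P = 97 − 6.4Q.
Supply slope = (91.9 − 73.6)/(4 − 1) = 6.1, so P = 67.5 + 6.1Q.
Competitive equilibrium: 97 − 6.4Q = 67.5 + 6.1Q → Q* = 2.36, P* = 81.896.
At Q = 2: demand price = 97 − 6.4·2 = 84.2; supply price = 67.5 + 6.1·2 = 79.7.
ΔQ = 2.36 − 2 = 0.36; wedge = 84.2 − 79.7 = 4.5.
DWL = ½ × 0.36 × 4.5 = €0.81 thousand.

€0.81 thousand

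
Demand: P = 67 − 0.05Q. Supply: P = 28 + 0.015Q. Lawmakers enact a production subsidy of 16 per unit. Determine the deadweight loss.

1969.23

Competitive equilibrium: 67 − 0.05Q = 28 + 0.015Q → Q* = 600, P* = 37.
The subsidy lowers effective supply by 16: P = 12 + 0.015Q.
New quantity: 67 − 0.05Q = 12 + 0.015Q → Q' = 846.1538.
Overproduction ΔQ = 846.1538 − 600 = 246.1538; wedge = subsidy = 16.
DWL = ½ × 246.1538 × 16 = 1969.23.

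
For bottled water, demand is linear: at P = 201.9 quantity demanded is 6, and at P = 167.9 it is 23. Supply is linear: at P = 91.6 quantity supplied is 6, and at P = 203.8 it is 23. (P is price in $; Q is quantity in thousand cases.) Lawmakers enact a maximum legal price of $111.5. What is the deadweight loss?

Demand slope = (167.9 − 201.9)/(23 − 6) = −2, so P = 213.9 − 2Q.
Supply slope = (203.8 − 91.6)/(23 − 6) = 6.6, so P = 52 + 6.6Q.
Competitive equilibrium: 213.9 − 2Q = 52 + 6.6Q → Q* = 18.8256, P* = 176.2488.
At the ceiling P = 111.5, quantity supplied = (111.5 − 52)/6.6 = 9.0152.
Willingness to pay at Q' = 9.0152: 213.9 − 2·9.0152 = 195.8696.
ΔQ = 18.8256 − 9.0152 = 9.8104; wedge = 195.8696 − 111.5 = 84.3696.
Deadweight loss = ½ × 9.8104 × 84.3696 = $413.85 thousand.

$413.85 thousand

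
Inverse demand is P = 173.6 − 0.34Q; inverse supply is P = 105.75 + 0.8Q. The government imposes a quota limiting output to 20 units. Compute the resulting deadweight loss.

890.13

Competitive equilibrium: 173.6 − 0.34Q = 105.75 + 0.8Q → Q* = 59.5175, P* = 153.364.
At Q = 20: demand price = 173.6 − 0.34·20 = 166.8; supply price = 105.75 + 0.8·20 = 121.75.
ΔQ = 59.5175 − 20 = 39.5175; wedge = 166.8 − 121.75 = 45.05.
The triangle = ½ × 39.5175 × 45.05 = 890.13.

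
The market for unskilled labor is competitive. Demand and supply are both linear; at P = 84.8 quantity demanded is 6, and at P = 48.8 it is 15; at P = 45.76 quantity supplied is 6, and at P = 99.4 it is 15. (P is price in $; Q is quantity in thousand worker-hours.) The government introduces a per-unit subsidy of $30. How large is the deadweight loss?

$45.18 thousand

Demand slope = (48.8 − 84.8)/(15 − 6) = −4, so P = 108.8 − 4Q.
Supply slope = (99.4 − 45.76)/(15 − 6) = 5.96, so P = 10 + 5.96Q.
Competitive equilibrium: 108.8 − 4Q = 10 + 5.96Q → Q* = 9.9197, P* = 69.1213.
The subsidy lowers effective supply by 30: P = 5.96Q − 20.
New quantity: 108.8 − 4Q = 5.96Q − 20 → Q' = 12.9317.
Overproduction ΔQ = 12.9317 − 9.9197 = 3.012; wedge = subsidy = 30.
Deadweight loss = ½ × 3.012 × 30 = $45.18 thousand.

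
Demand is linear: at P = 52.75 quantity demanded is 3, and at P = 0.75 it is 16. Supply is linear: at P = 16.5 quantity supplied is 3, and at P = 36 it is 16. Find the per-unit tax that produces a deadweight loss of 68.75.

27.5

Demand slope = (0.75 − 52.75)/(16 − 3) = −4, so P = 64.75 − 4Q.
Supply slope = (36 − 16.5)/(16 − 3) = 1.5, so P = 12 + 1.5Q.
Competitive equilibrium: 64.75 − 4Q = 12 + 1.5Q → Q* = 9.5909, P* = 26.3864.
A tax t gives ΔQ = t/5.5 and wedge t, so DWL = t²/11.
t²/11 = 68.75 → t² = 756.25 → t = 27.5.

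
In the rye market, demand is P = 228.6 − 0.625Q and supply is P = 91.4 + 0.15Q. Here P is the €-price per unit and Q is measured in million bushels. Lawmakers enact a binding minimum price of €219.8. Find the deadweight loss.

Competitive equilibrium: 228.6 − 0.625Q = 91.4 + 0.15Q → Q* = 177.0323, P* = 117.9548.
At the floor P = 219.8, quantity demanded = (228.6 − 219.8)/0.625 = 14.08.
Sellers' marginal cost at Q' = 14.08: 91.4 + 0.15·14.08 = 93.512.
ΔQ = 177.0323 − 14.08 = 162.9523; wedge = 219.8 − 93.512 = 126.288.
DWL = ½ × 162.9523 × 126.288 = €10289.46 million.

€10289.46 million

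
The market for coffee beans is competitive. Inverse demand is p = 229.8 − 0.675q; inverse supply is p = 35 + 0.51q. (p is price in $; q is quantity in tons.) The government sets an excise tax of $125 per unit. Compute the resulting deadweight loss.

$6592.83

Competitive equilibrium: 229.8 − 0.675q = 35 + 0.51q → q* = 164.3882, p* = 118.838.
With the tax, the buyer price exceeds the seller price by 125: (229.8 − 0.675q) − (35 + 0.51q) = 125 → q' = 58.903.
Δq = 164.3882 − 58.903 = 105.4852; the wedge equals the tax, 125.
Welfare loss = ½ × 105.4852 × 125 = $6592.83.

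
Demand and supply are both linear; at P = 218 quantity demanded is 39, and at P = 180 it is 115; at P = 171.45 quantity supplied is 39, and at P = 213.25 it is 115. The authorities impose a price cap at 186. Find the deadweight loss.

167.82

Demand slope = (180 − 218)/(115 − 39) = −0.5, so P = 237.5 − 0.5Q.
Supply slope = (213.25 − 171.45)/(115 − 39) = 0.55, so P = 150 + 0.55Q.
Competitive equilibrium: 237.5 − 0.5Q = 150 + 0.55Q → Q* = 83.3333, P* = 195.8333.
At the ceiling P = 186, quantity supplied = (186 − 150)/0.55 = 65.4545.
Willingness to pay at Q' = 65.4545: 237.5 − 0.5·65.4545 = 204.7728.
ΔQ = 83.3333 − 65.4545 = 17.8788; wedge = 204.7728 − 186 = 18.7728.
Welfare loss = ½ × 17.8788 × 18.7728 = 167.82.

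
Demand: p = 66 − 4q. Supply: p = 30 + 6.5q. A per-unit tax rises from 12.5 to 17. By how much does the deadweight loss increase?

Competitive equilibrium: 66 − 4q = 30 + 6.5q → q* = 3.4286, p* = 52.2857.
For a per-unit tax t: Δq = t/10.5, so DWL = ½·t·(t/10.5) = t²/21.
At t = 12.5: DWL = 7.44. At t = 17: DWL = 13.762.
Increase = 13.762 − 7.44 = 6.32.

6.32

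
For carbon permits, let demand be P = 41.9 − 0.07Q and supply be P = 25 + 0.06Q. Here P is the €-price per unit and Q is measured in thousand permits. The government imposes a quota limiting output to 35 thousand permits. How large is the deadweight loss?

Competitive equilibrium: 41.9 − 0.07Q = 25 + 0.06Q → Q* = 130, P* = 32.8.
At Q = 35: demand price = 41.9 − 0.07·35 = 39.45; supply price = 25 + 0.06·35 = 27.1.
ΔQ = 130 − 35 = 95; wedge = 39.45 − 27.1 = 12.35.
DWL = ½ × 95 × 12.35 = €586.625 thousand.

€586.625 thousand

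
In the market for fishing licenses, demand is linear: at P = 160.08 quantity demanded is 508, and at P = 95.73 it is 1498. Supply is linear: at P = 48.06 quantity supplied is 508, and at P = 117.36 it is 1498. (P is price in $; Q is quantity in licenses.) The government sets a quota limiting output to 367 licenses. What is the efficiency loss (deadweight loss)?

$63612.64

Demand slope = (95.73 − 160.08)/(1498 − 508) = −0.065, so P = 193.1 − 0.065Q.
Supply slope = (117.36 − 48.06)/(1498 − 508) = 0.07, so P = 12.5 + 0.07Q.
Competitive equilibrium: 193.1 − 0.065Q = 12.5 + 0.07Q → Q* = 1337.7778, P* = 106.1444.
At Q = 367: demand price = 193.1 − 0.065·367 = 169.245; supply price = 12.5 + 0.07·367 = 38.19.
ΔQ = 1337.7778 − 367 = 970.7778; wedge = 169.245 − 38.19 = 131.055.
Deadweight loss = ½ × 970.7778 × 131.055 = $63612.64.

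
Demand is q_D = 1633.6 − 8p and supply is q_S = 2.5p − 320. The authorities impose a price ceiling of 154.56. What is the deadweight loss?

1627.61

In inverse form: demand p = 204.2 − 0.125q, supply p = 128 + 0.4q.
Competitive equilibrium: 204.2 − 0.125q = 128 + 0.4q → q* = 145.14286, p* = 186.05714.
At the ceiling p = 154.56, quantity supplied = (154.56 − 128)/0.4 = 66.4.
Willingness to pay at q' = 66.4: 204.2 − 0.125·66.4 = 195.9.
Δq = 145.14286 − 66.4 = 78.74286; wedge = 195.9 − 154.56 = 41.34.
The triangle = ½ × 78.74286 × 41.34 = 1627.61.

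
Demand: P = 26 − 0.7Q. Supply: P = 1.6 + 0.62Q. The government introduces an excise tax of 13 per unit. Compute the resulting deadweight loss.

64.02

Competitive equilibrium: 26 − 0.7Q = 1.6 + 0.62Q → Q* = 18.48485, P* = 13.06061.
With the tax, the buyer price exceeds the seller price by 13: (26 − 0.7Q) − (1.6 + 0.62Q) = 13 → Q' = 8.63636.
ΔQ = 18.48485 − 8.63636 = 9.84849; the wedge equals the tax, 13.
Welfare loss = ½ × 9.84849 × 13 = 64.02.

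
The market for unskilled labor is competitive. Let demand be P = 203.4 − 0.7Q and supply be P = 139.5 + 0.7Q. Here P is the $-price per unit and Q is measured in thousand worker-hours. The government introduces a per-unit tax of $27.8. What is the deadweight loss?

Competitive equilibrium: 203.4 − 0.7Q = 139.5 + 0.7Q → Q* = 45.64286, P* = 171.45.
With the tax, the buyer price exceeds the seller price by 27.8: (203.4 − 0.7Q) − (139.5 + 0.7Q) = 27.8 → Q' = 25.78571.
ΔQ = 45.64286 − 25.78571 = 19.85715; the wedge equals the tax, 27.8.
Deadweight loss = ½ × 19.85715 × 27.8 = $276.01 thousand.

$276.01 thousand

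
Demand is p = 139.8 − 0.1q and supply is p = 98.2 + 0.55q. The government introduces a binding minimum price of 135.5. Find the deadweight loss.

143.325

Competitive equilibrium: 139.8 − 0.1q = 98.2 + 0.55q → q* = 64, p* = 133.4.
At the floor p = 135.5, quantity demanded = (139.8 − 135.5)/0.1 = 43.
Sellers' marginal cost at q' = 43: 98.2 + 0.55·43 = 121.85.
Δq = 64 − 43 = 21; wedge = 135.5 − 121.85 = 13.65.
The triangle = ½ × 21 × 13.65 = 143.325.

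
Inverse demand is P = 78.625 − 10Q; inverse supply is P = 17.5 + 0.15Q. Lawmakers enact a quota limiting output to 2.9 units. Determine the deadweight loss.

Competitive equilibrium: 78.625 − 10Q = 17.5 + 0.15Q → Q* = 6.0222, P* = 18.4033.
At Q = 2.9: demand price = 78.625 − 10·2.9 = 49.625; supply price = 17.5 + 0.15·2.9 = 17.935.
ΔQ = 6.0222 − 2.9 = 3.1222; wedge = 49.625 − 17.935 = 31.69.
DWL = ½ × 3.1222 × 31.69 = 49.47.

49.47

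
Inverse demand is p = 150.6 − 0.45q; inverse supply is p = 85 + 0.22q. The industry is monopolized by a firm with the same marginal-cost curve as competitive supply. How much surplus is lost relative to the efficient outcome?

Competitive equilibrium: 150.6 − 0.45q = 85 + 0.22q → q* = 97.9104, p* = 106.5403.
Marginal revenue: MR = 150.6 − 0.9q. Set MR = MC: 150.6 − 0.9q = 85 + 0.22q → q_m = 58.5714.
Price p_m = 150.6 − 0.45·58.5714 = 124.2429; MC(q_m) = 85 + 0.22·58.5714 = 97.8857.
Competitive q* = 97.9104, so Δq = 39.339; wedge = 124.2429 − 97.8857 = 26.3572.
The triangle = ½ × 39.339 × 26.3572 = 518.43.

518.43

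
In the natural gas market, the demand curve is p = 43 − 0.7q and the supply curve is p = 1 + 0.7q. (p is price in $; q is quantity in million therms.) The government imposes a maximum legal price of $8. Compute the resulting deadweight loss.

$280 million

Competitive equilibrium: 43 − 0.7q = 1 + 0.7q → q* = 30, p* = 22.
At the ceiling p = 8, quantity supplied = (8 − 1)/0.7 = 10.
Willingness to pay at q' = 10: 43 − 0.7·10 = 36.
Δq = 30 − 10 = 20; wedge = 36 − 8 = 28.
Deadweight loss = ½ × 20 × 28 = $280 million.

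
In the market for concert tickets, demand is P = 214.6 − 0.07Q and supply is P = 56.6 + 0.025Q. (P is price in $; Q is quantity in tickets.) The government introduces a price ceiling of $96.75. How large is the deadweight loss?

$155.18

Competitive equilibrium: 214.6 − 0.07Q = 56.6 + 0.025Q → Q* = 1663.1579, P* = 98.1789.
At the ceiling P = 96.75, quantity supplied = (96.75 − 56.6)/0.025 = 1606.
Willingness to pay at Q' = 1606: 214.6 − 0.07·1606 = 102.18.
ΔQ = 1663.1579 − 1606 = 57.1579; wedge = 102.18 − 96.75 = 5.43.
The triangle = ½ × 57.1579 × 5.43 = $155.18.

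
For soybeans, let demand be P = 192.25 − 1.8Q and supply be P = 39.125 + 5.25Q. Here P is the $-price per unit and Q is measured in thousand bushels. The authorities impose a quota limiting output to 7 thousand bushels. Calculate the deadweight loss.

Competitive equilibrium: 192.25 − 1.8Q = 39.125 + 5.25Q → Q* = 21.7199, P* = 153.1543.
At Q = 7: demand price = 192.25 − 1.8·7 = 179.65; supply price = 39.125 + 5.25·7 = 75.875.
ΔQ = 21.7199 − 7 = 14.7199; wedge = 179.65 − 75.875 = 103.775.
The triangle = ½ × 14.7199 × 103.775 = $763.78 thousand.

$763.78 thousand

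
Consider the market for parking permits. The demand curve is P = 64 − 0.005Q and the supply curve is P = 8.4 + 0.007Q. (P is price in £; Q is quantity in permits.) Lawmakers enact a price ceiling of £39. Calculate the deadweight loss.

Competitive equilibrium: 64 − 0.005Q = 8.4 + 0.007Q → Q* = 4633.33333, P* = 40.83333.
At the ceiling P = 39, quantity supplied = (39 − 8.4)/0.007 = 4371.42857.
Willingness to pay at Q' = 4371.42857: 64 − 0.005·4371.42857 = 42.14286.
ΔQ = 4633.33333 − 4371.42857 = 261.90476; wedge = 42.14286 − 39 = 3.14286.
The triangle = ½ × 261.90476 × 3.14286 = £411.56.

£411.56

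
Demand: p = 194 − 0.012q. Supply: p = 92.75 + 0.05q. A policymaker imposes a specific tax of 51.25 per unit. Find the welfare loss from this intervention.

Competitive equilibrium: 194 − 0.012q = 92.75 + 0.05q → q* = 1633.0645, p* = 174.4032.
With the tax, the buyer price exceeds the seller price by 51.25: (194 − 0.012q) − (92.75 + 0.05q) = 51.25 → q' = 806.4516.
Δq = 1633.0645 − 806.4516 = 826.6129; the wedge equals the tax, 51.25.
DWL = ½ × 826.6129 × 51.25 = 21181.96.

21181.96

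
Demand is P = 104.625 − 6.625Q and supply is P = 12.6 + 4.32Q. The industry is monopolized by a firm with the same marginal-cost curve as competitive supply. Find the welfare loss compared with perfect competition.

Competitive equilibrium: 104.625 − 6.625Q = 12.6 + 4.32Q → Q* = 8.4079, P* = 48.9223.
Marginal revenue: MR = 104.625 − 13.25Q. Set MR = MC: 104.625 − 13.25Q = 12.6 + 4.32Q → Q_m = 5.2376.
Price P_m = 104.625 − 6.625·5.2376 = 69.9259; MC(Q_m) = 12.6 + 4.32·5.2376 = 35.2264.
Competitive Q* = 8.4079, so ΔQ = 3.1703; wedge = 69.9259 − 35.2264 = 34.6995.
Deadweight loss = ½ × 3.1703 × 34.6995 = 55.

55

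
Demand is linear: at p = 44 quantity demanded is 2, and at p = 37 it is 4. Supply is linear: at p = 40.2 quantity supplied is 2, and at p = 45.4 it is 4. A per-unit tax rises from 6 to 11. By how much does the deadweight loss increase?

6.97

Demand slope = (37 − 44)/(4 − 2) = −3.5, so p = 51 − 3.5q.
Supply slope = (45.4 − 40.2)/(4 − 2) = 2.6, so p = 35 + 2.6q.
Competitive equilibrium: 51 − 3.5q = 35 + 2.6q → q* = 2.623, p* = 41.8197.
For a per-unit tax t: Δq = t/6.1, so DWL = ½·t·(t/6.1) = t²/12.2.
At t = 6: DWL = 2.951. At t = 11: DWL = 9.918.
Increase = 9.918 − 2.951 = 6.97.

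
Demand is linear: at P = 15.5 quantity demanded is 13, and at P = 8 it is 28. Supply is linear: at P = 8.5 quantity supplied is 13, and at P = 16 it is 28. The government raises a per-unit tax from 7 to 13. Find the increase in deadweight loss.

60

Demand slope = (8 − 15.5)/(28 − 13) = −0.5, so P = 22 − 0.5Q.
Supply slope = (16 − 8.5)/(28 − 13) = 0.5, so P = 2 + 0.5Q.
Competitive equilibrium: 22 − 0.5Q = 2 + 0.5Q → Q* = 20, P* = 12.
For a per-unit tax t: ΔQ = t/1, so DWL = ½·t·(t/1) = t²/2.
At t = 7: DWL = 24.5. At t = 13: DWL = 84.5.
Increase = 84.5 − 24.5 = 60.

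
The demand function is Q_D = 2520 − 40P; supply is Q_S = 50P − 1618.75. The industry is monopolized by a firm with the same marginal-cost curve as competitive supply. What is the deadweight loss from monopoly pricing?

In inverse form: demand P = 63 − 0.025Q, supply P = 32.375 + 0.02Q.
Competitive equilibrium: 63 − 0.025Q = 32.375 + 0.02Q → Q* = 680.5556, P* = 45.9861.
Marginal revenue: MR = 63 − 0.05Q. Set MR = MC: 63 − 0.05Q = 32.375 + 0.02Q → Q_m = 437.5.
Price P_m = 63 − 0.025·437.5 = 52.0625; MC(Q_m) = 32.375 + 0.02·437.5 = 41.125.
Competitive Q* = 680.5556, so ΔQ = 243.0556; wedge = 52.0625 − 41.125 = 10.9375.
Deadweight loss = ½ × 243.0556 × 10.9375 = 1329.21.

1329.21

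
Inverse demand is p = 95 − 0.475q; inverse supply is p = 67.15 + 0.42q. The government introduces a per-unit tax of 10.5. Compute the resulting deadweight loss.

61.59

Competitive equilibrium: 95 − 0.475q = 67.15 + 0.42q → q* = 31.1173, p* = 80.2193.
With the tax, the buyer price exceeds the seller price by 10.5: (95 − 0.475q) − (67.15 + 0.42q) = 10.5 → q' = 19.3855.
Δq = 31.1173 − 19.3855 = 11.7318; the wedge equals the tax, 10.5.
DWL = ½ × 11.7318 × 10.5 = 61.59.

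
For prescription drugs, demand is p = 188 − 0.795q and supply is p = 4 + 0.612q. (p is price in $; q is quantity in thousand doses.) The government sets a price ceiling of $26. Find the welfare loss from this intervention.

$6325.98 thousand

Competitive equilibrium: 188 − 0.795q = 4 + 0.612q → q* = 130.7747, p* = 84.03412.
At the ceiling p = 26, quantity supplied = (26 − 4)/0.612 = 35.94771.
Willingness to pay at q' = 35.94771: 188 − 0.795·35.94771 = 159.42157.
Δq = 130.7747 − 35.94771 = 94.82699; wedge = 159.42157 − 26 = 133.42157.
DWL = ½ × 94.82699 × 133.42157 = $6325.98 thousand.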